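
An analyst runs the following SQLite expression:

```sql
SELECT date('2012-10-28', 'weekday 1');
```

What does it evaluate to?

`weekday 1` advances to the next Monday; 2012-10-28 is a Sunday, so it moves forward to 2012-10-29.

2012-10-29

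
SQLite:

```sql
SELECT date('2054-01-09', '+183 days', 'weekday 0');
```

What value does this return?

Applying '+183 days' to 2054-01-09: counting 183 days forward gives 2054-07-11.
`weekday 0` advances to the next Sunday; 2054-07-11 is a Saturday, so it moves forward to 2054-07-12.

2054-07-12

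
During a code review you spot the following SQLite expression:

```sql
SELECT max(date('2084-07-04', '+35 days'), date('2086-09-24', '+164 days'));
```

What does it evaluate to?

2087-03-07

date('2084-07-04', '+35 days') → 2084-08-08.
date('2086-09-24', '+164 days') → 2087-03-07.
Later of the two is 2087-03-07.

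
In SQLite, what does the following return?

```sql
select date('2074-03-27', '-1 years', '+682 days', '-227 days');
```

Adding -1 year to 2074-03-27 gives 2073-03-27.
Applying '+682 days' to 2073-03-27: counting 682 days forward gives 2075-02-07.
Applying '-227 days' to 2075-02-07: counting 227 days back gives 2074-06-25.

2074-06-25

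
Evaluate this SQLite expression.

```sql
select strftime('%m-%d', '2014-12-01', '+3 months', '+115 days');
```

06-24

First apply '+3 months', '+115 days': 2014-12-01 → 2015-06-24.
`%m-%d` extracts the month-day: 06-24.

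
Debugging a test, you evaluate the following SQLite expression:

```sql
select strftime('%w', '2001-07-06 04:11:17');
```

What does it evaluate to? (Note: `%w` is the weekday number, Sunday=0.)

2001-07-06 is a Friday; with Sunday=0 that is 5.

5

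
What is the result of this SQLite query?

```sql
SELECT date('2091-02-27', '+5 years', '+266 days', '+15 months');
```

Adding +5 years to 2091-02-27 gives 2096-02-27.
Applying '+266 days' to 2096-02-27: counting 266 days forward gives 2096-11-19.
Adding +15 months to 2096-11-19 gives 2098-02-19.

2098-02-19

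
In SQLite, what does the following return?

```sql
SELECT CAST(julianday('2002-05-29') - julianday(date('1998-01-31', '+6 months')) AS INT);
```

Adding +6 months to 1998-01-31 gives 1998-07-31.
0 days remain in July 1998 after the 31st (31 − 31).
Full months from August 1998 through April 2002 contribute their day counts.
Then 29 days into May 2002.
Total: 0 + 31 + 30 + 31 + 30 + 31 + 31 + 28 + 31 + 30 + 31 + 30 + 31 + 31 + 30 + 31 + 30 + 31 + 31 + 29 + 31 + 30 + 31 + 30 + 31 + 31 + 30 + 31 + 30 + 31 + 31 + 28 + 31 + 30 + 31 + 30 + 31 + 31 + 30 + 31 + 30 + 31 + 31 + 28 + 31 + 30 + 29 = 1398.

1398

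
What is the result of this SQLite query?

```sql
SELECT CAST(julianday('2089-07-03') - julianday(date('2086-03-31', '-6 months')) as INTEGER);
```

1371

Adding -6 months to 2086-03-31 targets 2085-09-31. September 2085 has only 30 days, so SQLite normalizes the 1-day overflow forward to 2085-10-01.
30 days remain in October 2085 after the 1st (31 − 1).
Full months from November 2085 through June 2089 contribute their day counts.
Then 3 days into July 2089.
Total: 30 + 30 + 31 + 31 + 28 + 31 + 30 + 31 + 30 + 31 + 31 + 30 + 31 + 30 + 31 + 31 + 28 + 31 + 30 + 31 + 30 + 31 + 31 + 30 + 31 + 30 + 31 + 31 + 29 + 31 + 30 + 31 + 30 + 31 + 31 + 30 + 31 + 30 + 31 + 31 + 28 + 31 + 30 + 31 + 30 + 3 = 1371.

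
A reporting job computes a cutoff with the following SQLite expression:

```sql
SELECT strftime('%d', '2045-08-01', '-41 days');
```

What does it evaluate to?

First apply '-41 days': 2045-08-01 → 2045-06-21.
`%d` extracts the 2-digit day of month: 21.

21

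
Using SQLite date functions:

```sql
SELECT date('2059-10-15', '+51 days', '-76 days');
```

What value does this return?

Applying '+51 days' to 2059-10-15: counting 51 days forward gives 2059-12-05.
Applying '-76 days' to 2059-12-05: counting 76 days back gives 2059-09-20.

2059-09-20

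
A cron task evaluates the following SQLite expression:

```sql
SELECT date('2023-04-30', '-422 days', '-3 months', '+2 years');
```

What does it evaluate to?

2023-12-04

Applying '-422 days' to 2023-04-30: counting 422 days back gives 2022-03-04.
Adding -3 months to 2022-03-04 gives 2021-12-04.
Adding +2 years to 2021-12-04 gives 2023-12-04.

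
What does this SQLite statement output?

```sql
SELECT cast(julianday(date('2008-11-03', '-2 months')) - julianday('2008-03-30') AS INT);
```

Adding -2 months to 2008-11-03 gives 2008-09-03.
1 day remains in March 2008 after the 30th (31 − 30).
April 2008: 30 days.
May 2008: 31 days.
June 2008: 30 days.
July 2008: 31 days.
August 2008: 31 days.
Then 3 days into September 2008.
Total: 1 + 30 + 31 + 30 + 31 + 31 + 3 = 157.

157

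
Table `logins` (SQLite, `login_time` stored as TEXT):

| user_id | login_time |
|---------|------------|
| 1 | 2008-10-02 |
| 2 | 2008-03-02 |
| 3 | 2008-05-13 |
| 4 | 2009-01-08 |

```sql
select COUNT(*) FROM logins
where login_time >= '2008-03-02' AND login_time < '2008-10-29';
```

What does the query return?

Rows in [2008-03-02, 2008-10-29): 2008-10-02, 2008-03-02, 2008-05-13 → 3 rows.

3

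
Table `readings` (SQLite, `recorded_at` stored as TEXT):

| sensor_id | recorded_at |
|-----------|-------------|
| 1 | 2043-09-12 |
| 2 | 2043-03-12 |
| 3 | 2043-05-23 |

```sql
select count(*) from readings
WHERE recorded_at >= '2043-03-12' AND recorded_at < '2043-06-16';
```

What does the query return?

2

Rows in [2043-03-12, 2043-06-16): 2043-03-12, 2043-05-23 → 2 rows.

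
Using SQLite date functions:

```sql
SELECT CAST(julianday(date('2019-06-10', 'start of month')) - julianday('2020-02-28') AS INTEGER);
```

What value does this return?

-272

`start of month` rewinds 2019-06-10 to 2019-06-01.
29 days remain in June 2019 after the 1st (30 − 1).
Full months from July 2019 through January 2020 contribute their day counts.
Then 28 days into February 2020.
Total: 29 + 31 + 31 + 30 + 31 + 30 + 31 + 31 + 28 = 272.
The subtraction is earlier − later, so the result is −272 → -272.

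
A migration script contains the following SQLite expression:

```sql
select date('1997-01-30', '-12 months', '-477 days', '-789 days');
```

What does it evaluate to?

Adding -12 months to 1997-01-30 gives 1996-01-30.
Applying '-477 days' to 1996-01-30: counting 477 days back gives 1994-10-10.
Applying '-789 days' to 1994-10-10: counting 789 days back gives 1992-08-12.

1992-08-12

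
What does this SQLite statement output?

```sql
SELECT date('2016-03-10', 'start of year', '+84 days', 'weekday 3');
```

2016-03-30

`start of year` rewinds 2016-03-10 to 2016-01-01.
Applying '+84 days' to 2016-01-01: counting 84 days forward gives 2016-03-25.
`weekday 3` advances to the next Wednesday; 2016-03-25 is a Friday, so it moves forward to 2016-03-30.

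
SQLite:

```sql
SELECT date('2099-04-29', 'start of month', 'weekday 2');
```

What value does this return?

`start of month` rewinds 2099-04-29 to 2099-04-01.
`weekday 2` advances to the next Tuesday; 2099-04-01 is a Wednesday, so it moves forward to 2099-04-07.

2099-04-07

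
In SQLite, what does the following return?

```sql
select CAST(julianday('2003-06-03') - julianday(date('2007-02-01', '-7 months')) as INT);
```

-1124

Adding -7 months to 2007-02-01 gives 2006-07-01.
27 days remain in June 2003 after the 3rd (30 − 3).
Full months from July 2003 through June 2006 contribute their day counts.
Then 1 day into July 2006.
Total: 27 + 31 + 31 + 30 + 31 + 30 + 31 + 31 + 29 + 31 + 30 + 31 + 30 + 31 + 31 + 30 + 31 + 30 + 31 + 31 + 28 + 31 + 30 + 31 + 30 + 31 + 31 + 30 + 31 + 30 + 31 + 31 + 28 + 31 + 30 + 31 + 30 + 1 = 1124.
The subtraction is earlier − later, so the result is −1124 → -1124.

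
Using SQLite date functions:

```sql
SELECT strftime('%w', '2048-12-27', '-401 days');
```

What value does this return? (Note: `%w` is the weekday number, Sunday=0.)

5

First apply '-401 days': 2048-12-27 → 2047-11-22.
2047-11-22 is a Friday; with Sunday=0 that is 5.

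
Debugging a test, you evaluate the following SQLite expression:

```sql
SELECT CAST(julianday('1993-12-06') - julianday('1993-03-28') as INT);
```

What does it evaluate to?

3 days remain in March 1993 after the 28th (31 − 28).
Full months from April 1993 through November 1993 contribute their day counts.
Then 6 days into December 1993.
Total: 3 + 30 + 31 + 30 + 31 + 31 + 30 + 31 + 30 + 6 = 253.

253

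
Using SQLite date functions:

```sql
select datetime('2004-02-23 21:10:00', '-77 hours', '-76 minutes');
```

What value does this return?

2004-02-20 14:54:00

-77 hours from 2004-02-23 21:10:00 is 2004-02-20 16:10:00 (crosses midnight).
76 minutes = 1h 16m; -76 minutes from 2004-02-20 16:10:00 is 2004-02-20 14:54:00.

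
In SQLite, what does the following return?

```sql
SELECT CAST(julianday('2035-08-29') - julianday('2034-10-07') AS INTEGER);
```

24 days remain in October 2034 after the 7th (31 − 7).
Full months from November 2034 through July 2035 contribute their day counts.
Then 29 days into August 2035.
Total: 24 + 30 + 31 + 31 + 28 + 31 + 30 + 31 + 30 + 31 + 29 = 326.

326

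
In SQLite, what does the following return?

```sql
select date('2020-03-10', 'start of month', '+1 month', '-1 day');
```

2020-03-31

`start of month` rewinds 2020-03-10 to 2020-03-01.
Adding +1 month to 2020-03-01 gives 2020-04-01.
Going back 1 day from 2020-04-01 reaches 2020-03-31 (last day of March, 31 days).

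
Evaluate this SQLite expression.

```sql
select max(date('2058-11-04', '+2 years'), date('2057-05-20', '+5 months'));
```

2060-11-04

date('2058-11-04', '+2 years') → 2060-11-04.
date('2057-05-20', '+5 months') → 2057-10-20.
Later of the two is 2060-11-04.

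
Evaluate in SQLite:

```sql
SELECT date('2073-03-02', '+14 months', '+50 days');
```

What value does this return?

Adding +14 months to 2073-03-02 gives 2074-05-02.
Applying '+50 days' to 2074-05-02: counting 50 days forward gives 2074-06-21.

2074-06-21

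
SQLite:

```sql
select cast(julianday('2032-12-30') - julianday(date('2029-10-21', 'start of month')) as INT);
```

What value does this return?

`start of month` rewinds 2029-10-21 to 2029-10-01.
30 days remain in October 2029 after the 1st (31 − 1).
Full months from November 2029 through November 2032 contribute their day counts.
Then 30 days into December 2032.
Total: 30 + 30 + 31 + 31 + 28 + 31 + 30 + 31 + 30 + 31 + 31 + 30 + 31 + 30 + 31 + 31 + 28 + 31 + 30 + 31 + 30 + 31 + 31 + 30 + 31 + 30 + 31 + 31 + 29 + 31 + 30 + 31 + 30 + 31 + 31 + 30 + 31 + 30 + 30 = 1186.

1186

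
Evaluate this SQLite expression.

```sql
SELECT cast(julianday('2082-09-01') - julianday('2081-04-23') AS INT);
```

496

7 days remain in April 2081 after the 23rd (30 − 23).
Full months from May 2081 through August 2082 contribute their day counts.
Then 1 day into September 2082.
Total: 7 + 31 + 30 + 31 + 31 + 30 + 31 + 30 + 31 + 31 + 28 + 31 + 30 + 31 + 30 + 31 + 31 + 1 = 496.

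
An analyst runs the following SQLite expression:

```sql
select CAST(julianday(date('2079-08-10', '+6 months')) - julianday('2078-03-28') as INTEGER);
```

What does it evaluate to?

Adding +6 months to 2079-08-10 gives 2080-02-10.
3 days remain in March 2078 after the 28th (31 − 28).
Full months from April 2078 through January 2080 contribute their day counts.
Then 10 days into February 2080.
Total: 3 + 30 + 31 + 30 + 31 + 31 + 30 + 31 + 30 + 31 + 31 + 28 + 31 + 30 + 31 + 30 + 31 + 31 + 30 + 31 + 30 + 31 + 31 + 10 = 684.

684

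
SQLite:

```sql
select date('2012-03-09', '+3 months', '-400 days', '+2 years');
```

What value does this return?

2013-05-06

Adding +3 months to 2012-03-09 gives 2012-06-09.
Applying '-400 days' to 2012-06-09: counting 400 days back gives 2011-05-06.
Adding +2 years to 2011-05-06 gives 2013-05-06.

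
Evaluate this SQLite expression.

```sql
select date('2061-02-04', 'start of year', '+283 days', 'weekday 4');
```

2061-10-13

`start of year` rewinds 2061-02-04 to 2061-01-01.
Applying '+283 days' to 2061-01-01: counting 283 days forward gives 2061-10-11.
`weekday 4` advances to the next Thursday; 2061-10-11 is a Tuesday, so it moves forward to 2061-10-13.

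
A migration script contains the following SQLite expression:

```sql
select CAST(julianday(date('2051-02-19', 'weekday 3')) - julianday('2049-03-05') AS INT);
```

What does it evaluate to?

719

`weekday 3` advances to the next Wednesday; 2051-02-19 is a Sunday, so it moves forward to 2051-02-22.
26 days remain in March 2049 after the 5th (31 − 5).
Full months from April 2049 through January 2051 contribute their day counts.
Then 22 days into February 2051.
Total: 26 + 30 + 31 + 30 + 31 + 31 + 30 + 31 + 30 + 31 + 31 + 28 + 31 + 30 + 31 + 30 + 31 + 31 + 30 + 31 + 30 + 31 + 31 + 22 = 719.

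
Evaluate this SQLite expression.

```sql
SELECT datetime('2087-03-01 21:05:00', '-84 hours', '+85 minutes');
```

-84 hours from 2087-03-01 21:05:00 is 2087-02-26 09:05:00 (crosses midnight).
85 minutes = 1h 25m; +85 minutes from 2087-02-26 09:05:00 is 2087-02-26 10:30:00.

2087-02-26 10:30:00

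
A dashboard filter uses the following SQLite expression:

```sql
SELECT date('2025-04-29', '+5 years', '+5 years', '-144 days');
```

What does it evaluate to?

2034-12-06

Adding +5 years to 2025-04-29 gives 2030-04-29.
Adding +5 years to 2030-04-29 gives 2035-04-29.
Applying '-144 days' to 2035-04-29: counting 144 days back gives 2034-12-06.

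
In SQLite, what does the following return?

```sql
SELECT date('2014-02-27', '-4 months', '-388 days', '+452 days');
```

Adding -4 months to 2014-02-27 gives 2013-10-27.
Applying '-388 days' to 2013-10-27: counting 388 days back gives 2012-10-04.
Applying '+452 days' to 2012-10-04: counting 452 days forward gives 2013-12-30.

2013-12-30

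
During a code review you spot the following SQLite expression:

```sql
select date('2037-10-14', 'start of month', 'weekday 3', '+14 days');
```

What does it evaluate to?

2037-10-21

`start of month` rewinds 2037-10-14 to 2037-10-01.
`weekday 3` advances to the next Wednesday; 2037-10-01 is a Thursday, so it moves forward to 2037-10-07.
Advancing 14 more days within October lands on 2037-10-21.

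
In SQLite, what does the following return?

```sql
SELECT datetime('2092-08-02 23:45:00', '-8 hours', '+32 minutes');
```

2092-08-02 16:17:00

-8 hours from 2092-08-02 23:45:00 is 2092-08-02 15:45:00.
+32 minutes from 2092-08-02 15:45:00 is 2092-08-02 16:17:00.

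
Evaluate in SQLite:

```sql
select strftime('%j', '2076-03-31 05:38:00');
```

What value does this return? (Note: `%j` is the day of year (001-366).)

Day-of-year for 2076-03-31: days since 2076-01-01 inclusive = 91, zero-padded to 091.

091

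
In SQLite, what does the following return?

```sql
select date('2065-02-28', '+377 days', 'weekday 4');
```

Applying '+377 days' to 2065-02-28: counting 377 days forward gives 2066-03-12.
`weekday 4` advances to the next Thursday; 2066-03-12 is a Friday, so it moves forward to 2066-03-18.

2066-03-18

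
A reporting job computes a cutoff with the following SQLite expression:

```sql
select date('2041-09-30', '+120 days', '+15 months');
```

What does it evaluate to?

2043-04-28

Applying '+120 days' to 2041-09-30: counting 120 days forward gives 2042-01-28.
Adding +15 months to 2042-01-28 gives 2043-04-28.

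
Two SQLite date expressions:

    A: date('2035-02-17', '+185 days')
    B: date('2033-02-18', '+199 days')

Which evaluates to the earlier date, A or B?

B

A = 2035-08-21.
B = 2033-09-05.
B is earlier.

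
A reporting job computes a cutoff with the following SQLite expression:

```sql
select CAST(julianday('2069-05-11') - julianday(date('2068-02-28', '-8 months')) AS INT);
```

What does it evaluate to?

683

Adding -8 months to 2068-02-28 gives 2067-06-28.
2 days remain in June 2067 after the 28th (30 − 28).
Full months from July 2067 through April 2069 contribute their day counts.
Then 11 days into May 2069.
Total: 2 + 31 + 31 + 30 + 31 + 30 + 31 + 31 + 29 + 31 + 30 + 31 + 30 + 31 + 31 + 30 + 31 + 30 + 31 + 31 + 28 + 31 + 30 + 11 = 683.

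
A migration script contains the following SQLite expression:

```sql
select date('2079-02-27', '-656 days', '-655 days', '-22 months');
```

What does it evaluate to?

Applying '-656 days' to 2079-02-27: counting 656 days back gives 2077-05-12.
Applying '-655 days' to 2077-05-12: counting 655 days back gives 2075-07-27.
Adding -22 months to 2075-07-27 gives 2073-09-27.

2073-09-27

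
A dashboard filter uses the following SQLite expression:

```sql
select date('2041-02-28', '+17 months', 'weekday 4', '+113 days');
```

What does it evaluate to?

2042-11-21

Adding +17 months to 2041-02-28 gives 2042-07-28.
`weekday 4` advances to the next Thursday; 2042-07-28 is a Monday, so it moves forward to 2042-07-31.
Applying '+113 days' to 2042-07-31: counting 113 days forward gives 2042-11-21.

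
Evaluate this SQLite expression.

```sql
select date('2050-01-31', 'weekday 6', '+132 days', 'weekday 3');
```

`weekday 6` advances to the next Saturday; 2050-01-31 is a Monday, so it moves forward to 2050-02-05.
Applying '+132 days' to 2050-02-05: counting 132 days forward gives 2050-06-17.
`weekday 3` advances to the next Wednesday; 2050-06-17 is a Friday, so it moves forward to 2050-06-22.

2050-06-22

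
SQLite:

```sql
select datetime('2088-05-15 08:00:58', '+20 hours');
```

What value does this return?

+20 hours from 2088-05-15 08:00:58 is 2088-05-16 04:00:58 (crosses midnight).

2088-05-16 04:00:58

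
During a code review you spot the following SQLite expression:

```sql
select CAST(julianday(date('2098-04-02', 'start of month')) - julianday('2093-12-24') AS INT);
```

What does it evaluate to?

`start of month` rewinds 2098-04-02 to 2098-04-01.
7 days remain in December 2093 after the 24th (31 − 24).
Full months from January 2094 through March 2098 contribute their day counts.
Then 1 day into April 2098.
Total: 7 + 31 + 28 + 31 + 30 + 31 + 30 + 31 + 31 + 30 + 31 + 30 + 31 + 31 + 28 + 31 + 30 + 31 + 30 + 31 + 31 + 30 + 31 + 30 + 31 + 31 + 29 + 31 + 30 + 31 + 30 + 31 + 31 + 30 + 31 + 30 + 31 + 31 + 28 + 31 + 30 + 31 + 30 + 31 + 31 + 30 + 31 + 30 + 31 + 31 + 28 + 31 + 1 = 1559.

1559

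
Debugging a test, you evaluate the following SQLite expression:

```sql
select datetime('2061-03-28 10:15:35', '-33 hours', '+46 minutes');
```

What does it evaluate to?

2061-03-27 02:01:35

-33 hours from 2061-03-28 10:15:35 is 2061-03-27 01:15:35 (crosses midnight).
+46 minutes from 2061-03-27 01:15:35 is 2061-03-27 02:01:35.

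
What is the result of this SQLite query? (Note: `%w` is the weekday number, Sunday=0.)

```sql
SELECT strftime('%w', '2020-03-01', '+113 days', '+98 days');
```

1

First apply '+113 days', '+98 days': 2020-03-01 → 2020-09-28.
2020-09-28 is a Monday; with Sunday=0 that is 1.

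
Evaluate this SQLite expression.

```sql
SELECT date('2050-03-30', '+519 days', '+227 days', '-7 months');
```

2051-09-14

Applying '+519 days' to 2050-03-30: counting 519 days forward gives 2051-08-31.
Applying '+227 days' to 2051-08-31: counting 227 days forward gives 2052-04-14.
Adding -7 months to 2052-04-14 gives 2051-09-14.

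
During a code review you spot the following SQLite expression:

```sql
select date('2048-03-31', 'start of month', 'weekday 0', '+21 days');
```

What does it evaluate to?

`start of month` rewinds 2048-03-31 to 2048-03-01.
`weekday 0` advances to the next Sunday; 2048-03-01 is already a Sunday, so it stays at 2048-03-01.
Advancing 21 more days within March lands on 2048-03-22.

2048-03-22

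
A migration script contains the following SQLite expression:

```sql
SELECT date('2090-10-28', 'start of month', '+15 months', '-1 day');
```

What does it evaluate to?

`start of month` rewinds 2090-10-28 to 2090-10-01.
Adding +15 months to 2090-10-01 gives 2092-01-01.
Going back 1 day from 2092-01-01 reaches 2091-12-31 (last day of December, 31 days).

2091-12-31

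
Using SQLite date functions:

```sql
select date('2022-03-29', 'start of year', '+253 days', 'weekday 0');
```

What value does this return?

`start of year` rewinds 2022-03-29 to 2022-01-01.
Applying '+253 days' to 2022-01-01: counting 253 days forward gives 2022-09-11.
`weekday 0` advances to the next Sunday; 2022-09-11 is already a Sunday, so it stays at 2022-09-11.

2022-09-11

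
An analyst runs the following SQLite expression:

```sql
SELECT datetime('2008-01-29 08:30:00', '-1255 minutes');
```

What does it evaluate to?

2008-01-28 11:35:00

1255 minutes = 20h 55m; -1255 minutes from 2008-01-29 08:30:00 is 2008-01-28 11:35:00 (crosses midnight).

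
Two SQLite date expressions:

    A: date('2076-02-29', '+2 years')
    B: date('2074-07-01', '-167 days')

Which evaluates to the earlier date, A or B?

B

A = 2078-03-01.
B = 2074-01-15.
B is earlier.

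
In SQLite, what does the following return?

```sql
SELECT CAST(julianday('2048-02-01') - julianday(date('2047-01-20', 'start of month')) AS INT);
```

`start of month` rewinds 2047-01-20 to 2047-01-01.
30 days remain in January 2047 after the 1st (31 − 1).
Full months from February 2047 through January 2048 contribute their day counts.
Then 1 day into February 2048.
Total: 30 + 28 + 31 + 30 + 31 + 30 + 31 + 31 + 30 + 31 + 30 + 31 + 31 + 1 = 396.

396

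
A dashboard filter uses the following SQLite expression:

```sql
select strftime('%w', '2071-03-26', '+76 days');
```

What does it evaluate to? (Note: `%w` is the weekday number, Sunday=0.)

First apply '+76 days': 2071-03-26 → 2071-06-10.
2071-06-10 is a Wednesday; with Sunday=0 that is 3.

3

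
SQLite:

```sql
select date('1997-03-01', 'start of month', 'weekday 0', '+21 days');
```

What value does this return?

`start of month` rewinds 1997-03-01 to 1997-03-01.
`weekday 0` advances to the next Sunday; 1997-03-01 is a Saturday, so it moves forward to 1997-03-02.
Advancing 21 more days within March lands on 1997-03-23.

1997-03-23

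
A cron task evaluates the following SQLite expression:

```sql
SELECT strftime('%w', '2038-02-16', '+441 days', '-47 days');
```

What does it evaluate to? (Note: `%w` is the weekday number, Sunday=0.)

4

First apply '+441 days', '-47 days': 2038-02-16 → 2039-03-17.
2039-03-17 is a Thursday; with Sunday=0 that is 4.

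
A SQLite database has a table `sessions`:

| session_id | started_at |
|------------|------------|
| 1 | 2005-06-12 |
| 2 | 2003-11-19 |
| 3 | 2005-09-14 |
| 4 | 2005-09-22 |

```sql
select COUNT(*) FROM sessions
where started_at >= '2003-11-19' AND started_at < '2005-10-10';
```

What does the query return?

Rows in [2003-11-19, 2005-10-10): 2005-06-12, 2003-11-19, 2005-09-14, 2005-09-22 → 4 rows.

4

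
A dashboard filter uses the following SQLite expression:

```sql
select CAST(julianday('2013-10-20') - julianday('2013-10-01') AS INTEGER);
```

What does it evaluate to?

19

Both dates are in October 2013: 20 − 1 = 19.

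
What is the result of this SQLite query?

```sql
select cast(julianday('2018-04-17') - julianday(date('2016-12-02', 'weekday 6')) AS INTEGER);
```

500

`weekday 6` advances to the next Saturday; 2016-12-02 is a Friday, so it moves forward to 2016-12-03.
28 days remain in December 2016 after the 3rd (31 − 3).
Full months from January 2017 through March 2018 contribute their day counts.
Then 17 days into April 2018.
Total: 28 + 31 + 28 + 31 + 30 + 31 + 30 + 31 + 31 + 30 + 31 + 30 + 31 + 31 + 28 + 31 + 17 = 500.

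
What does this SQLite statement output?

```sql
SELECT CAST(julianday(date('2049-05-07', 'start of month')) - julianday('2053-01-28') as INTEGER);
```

-1368

`start of month` rewinds 2049-05-07 to 2049-05-01.
30 days remain in May 2049 after the 1st (31 − 1).
Full months from June 2049 through December 2052 contribute their day counts.
Then 28 days into January 2053.
Total: 30 + 30 + 31 + 31 + 30 + 31 + 30 + 31 + 31 + 28 + 31 + 30 + 31 + 30 + 31 + 31 + 30 + 31 + 30 + 31 + 31 + 28 + 31 + 30 + 31 + 30 + 31 + 31 + 30 + 31 + 30 + 31 + 31 + 29 + 31 + 30 + 31 + 30 + 31 + 31 + 30 + 31 + 30 + 31 + 28 = 1368.
The subtraction is earlier − later, so the result is −1368 → -1368.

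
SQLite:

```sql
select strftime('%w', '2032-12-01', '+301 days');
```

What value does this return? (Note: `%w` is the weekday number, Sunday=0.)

3

First apply '+301 days': 2032-12-01 → 2033-09-28.
2033-09-28 is a Wednesday; with Sunday=0 that is 3.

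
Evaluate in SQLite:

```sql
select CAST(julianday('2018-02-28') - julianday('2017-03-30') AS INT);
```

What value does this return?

1 day remains in March 2017 after the 30th (31 − 30).
Full months from April 2017 through January 2018 contribute their day counts.
Then 28 days into February 2018.
Total: 1 + 30 + 31 + 30 + 31 + 31 + 30 + 31 + 30 + 31 + 31 + 28 = 335.

335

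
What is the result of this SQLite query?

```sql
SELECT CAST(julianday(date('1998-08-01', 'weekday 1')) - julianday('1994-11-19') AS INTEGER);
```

1353

`weekday 1` advances to the next Monday; 1998-08-01 is a Saturday, so it moves forward to 1998-08-03.
11 days remain in November 1994 after the 19th (30 − 19).
Full months from December 1994 through July 1998 contribute their day counts.
Then 3 days into August 1998.
Total: 11 + 31 + 31 + 28 + 31 + 30 + 31 + 30 + 31 + 31 + 30 + 31 + 30 + 31 + 31 + 29 + 31 + 30 + 31 + 30 + 31 + 31 + 30 + 31 + 30 + 31 + 31 + 28 + 31 + 30 + 31 + 30 + 31 + 31 + 30 + 31 + 30 + 31 + 31 + 28 + 31 + 30 + 31 + 30 + 31 + 3 = 1353.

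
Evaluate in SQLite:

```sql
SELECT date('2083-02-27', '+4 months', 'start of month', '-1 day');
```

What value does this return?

Adding +4 months to 2083-02-27 gives 2083-06-27.
`start of month` rewinds 2083-06-27 to 2083-06-01.
Going back 1 day from 2083-06-01 reaches 2083-05-31 (last day of May, 31 days).

2083-05-31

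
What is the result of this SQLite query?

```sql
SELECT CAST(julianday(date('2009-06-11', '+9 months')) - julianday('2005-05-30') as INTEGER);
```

Adding +9 months to 2009-06-11 gives 2010-03-11.
1 day remains in May 2005 after the 30th (31 − 30).
Full months from June 2005 through February 2010 contribute their day counts.
Then 11 days into March 2010.
Total: 1 + 30 + 31 + 31 + 30 + 31 + 30 + 31 + 31 + 28 + 31 + 30 + 31 + 30 + 31 + 31 + 30 + 31 + 30 + 31 + 31 + 28 + 31 + 30 + 31 + 30 + 31 + 31 + 30 + 31 + 30 + 31 + 31 + 29 + 31 + 30 + 31 + 30 + 31 + 31 + 30 + 31 + 30 + 31 + 31 + 28 + 31 + 30 + 31 + 30 + 31 + 31 + 30 + 31 + 30 + 31 + 31 + 28 + 11 = 1746.

1746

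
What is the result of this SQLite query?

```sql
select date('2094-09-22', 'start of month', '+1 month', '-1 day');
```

2094-09-30

`start of month` rewinds 2094-09-22 to 2094-09-01.
Adding +1 month to 2094-09-01 gives 2094-10-01.
Going back 1 day from 2094-10-01 reaches 2094-09-30 (last day of September, 30 days).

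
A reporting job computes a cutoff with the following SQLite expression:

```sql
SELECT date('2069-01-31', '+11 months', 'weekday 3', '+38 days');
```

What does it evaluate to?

2070-02-08

Adding +11 months to 2069-01-31 gives 2069-12-31.
`weekday 3` advances to the next Wednesday; 2069-12-31 is a Tuesday, so it moves forward to 2070-01-01.
January 2070 has 31 days; 30 remain after the 1st, so 31 days reach 2070-02-01.
Advancing 7 more days within February lands on 2070-02-08.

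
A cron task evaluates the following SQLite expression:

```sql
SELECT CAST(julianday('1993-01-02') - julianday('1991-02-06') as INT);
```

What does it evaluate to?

696

22 days remain in February 1991 after the 6th (28 − 6).
Full months from March 1991 through December 1992 contribute their day counts.
Then 2 days into January 1993.
Total: 22 + 31 + 30 + 31 + 30 + 31 + 31 + 30 + 31 + 30 + 31 + 31 + 29 + 31 + 30 + 31 + 30 + 31 + 31 + 30 + 31 + 30 + 31 + 2 = 696.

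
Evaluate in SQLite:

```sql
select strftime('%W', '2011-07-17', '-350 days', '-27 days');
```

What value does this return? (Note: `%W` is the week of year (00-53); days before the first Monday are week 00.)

27

First apply '-350 days', '-27 days': 2011-07-17 → 2010-07-05.
2010-07-05 is a Monday. SQLite's %W counts Mondays since the year started; the result is 27.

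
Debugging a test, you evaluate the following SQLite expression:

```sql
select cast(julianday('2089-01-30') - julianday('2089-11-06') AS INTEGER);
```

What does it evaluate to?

-280

1 day remains in January 2089 after the 30th (31 − 30).
Full months from February 2089 through October 2089 contribute their day counts.
Then 6 days into November 2089.
Total: 1 + 28 + 31 + 30 + 31 + 30 + 31 + 31 + 30 + 31 + 6 = 280.
The subtraction is earlier − later, so the result is −280 → -280.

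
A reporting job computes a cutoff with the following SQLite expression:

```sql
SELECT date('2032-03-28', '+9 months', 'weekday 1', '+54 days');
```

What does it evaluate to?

Adding +9 months to 2032-03-28 gives 2032-12-28.
`weekday 1` advances to the next Monday; 2032-12-28 is a Tuesday, so it moves forward to 2033-01-03.
Applying '+54 days' to 2033-01-03: counting 54 days forward gives 2033-02-26.

2033-02-26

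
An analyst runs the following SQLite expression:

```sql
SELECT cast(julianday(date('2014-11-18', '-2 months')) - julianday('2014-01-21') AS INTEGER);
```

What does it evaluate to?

Adding -2 months to 2014-11-18 gives 2014-09-18.
10 days remain in January 2014 after the 21st (31 − 21).
Full months from February 2014 through August 2014 contribute their day counts.
Then 18 days into September 2014.
Total: 10 + 28 + 31 + 30 + 31 + 30 + 31 + 31 + 18 = 240.

240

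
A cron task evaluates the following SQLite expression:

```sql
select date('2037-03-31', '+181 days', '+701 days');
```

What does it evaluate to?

Applying '+181 days' to 2037-03-31: counting 181 days forward gives 2037-09-28.
Applying '+701 days' to 2037-09-28: counting 701 days forward gives 2039-08-30.

2039-08-30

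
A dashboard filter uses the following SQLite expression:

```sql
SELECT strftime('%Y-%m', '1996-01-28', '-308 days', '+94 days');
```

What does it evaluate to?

First apply '-308 days', '+94 days': 1996-01-28 → 1995-06-28.
`%Y-%m` extracts the year-month: 1995-06.

1995-06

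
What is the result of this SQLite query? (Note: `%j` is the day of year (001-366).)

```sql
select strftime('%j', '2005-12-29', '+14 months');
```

First apply '+14 months': 2005-12-29 → 2007-03-01.
Day-of-year for 2007-03-01: days since 2007-01-01 inclusive = 60, zero-padded to 060.

060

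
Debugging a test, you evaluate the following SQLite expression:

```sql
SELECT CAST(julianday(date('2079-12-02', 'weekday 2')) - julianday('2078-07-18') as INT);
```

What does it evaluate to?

`weekday 2` advances to the next Tuesday; 2079-12-02 is a Saturday, so it moves forward to 2079-12-05.
13 days remain in July 2078 after the 18th (31 − 18).
Full months from August 2078 through November 2079 contribute their day counts.
Then 5 days into December 2079.
Total: 13 + 31 + 30 + 31 + 30 + 31 + 31 + 28 + 31 + 30 + 31 + 30 + 31 + 31 + 30 + 31 + 30 + 5 = 505.

505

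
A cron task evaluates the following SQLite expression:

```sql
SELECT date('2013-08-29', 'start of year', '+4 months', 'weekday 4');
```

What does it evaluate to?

2013-05-02

`start of year` rewinds 2013-08-29 to 2013-01-01.
Adding +4 months to 2013-01-01 gives 2013-05-01.
`weekday 4` advances to the next Thursday; 2013-05-01 is a Wednesday, so it moves forward to 2013-05-02.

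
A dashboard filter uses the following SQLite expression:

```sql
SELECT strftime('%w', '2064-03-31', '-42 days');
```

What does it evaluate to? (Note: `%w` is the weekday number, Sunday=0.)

First apply '-42 days': 2064-03-31 → 2064-02-18.
2064-02-18 is a Monday; with Sunday=0 that is 1.

1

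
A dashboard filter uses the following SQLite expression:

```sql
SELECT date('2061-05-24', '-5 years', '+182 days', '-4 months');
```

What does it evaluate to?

2056-07-22

Adding -5 years to 2061-05-24 gives 2056-05-24.
Applying '+182 days' to 2056-05-24: counting 182 days forward gives 2056-11-22.
Adding -4 months to 2056-11-22 gives 2056-07-22.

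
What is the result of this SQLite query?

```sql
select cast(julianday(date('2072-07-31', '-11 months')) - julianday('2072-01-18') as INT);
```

Adding -11 months to 2072-07-31 gives 2071-08-31.
0 days remain in August 2071 after the 31st (31 − 31).
September 2071: 30 days.
October 2071: 31 days.
November 2071: 30 days.
December 2071: 31 days.
Then 18 days into January 2072.
Total: 0 + 30 + 31 + 30 + 31 + 18 = 140.
The subtraction is earlier − later, so the result is −140 → -140.

-140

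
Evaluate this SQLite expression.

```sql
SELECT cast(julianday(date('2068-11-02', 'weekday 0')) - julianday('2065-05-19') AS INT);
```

`weekday 0` advances to the next Sunday; 2068-11-02 is a Friday, so it moves forward to 2068-11-04.
12 days remain in May 2065 after the 19th (31 − 19).
Full months from June 2065 through October 2068 contribute their day counts.
Then 4 days into November 2068.
Total: 12 + 30 + 31 + 31 + 30 + 31 + 30 + 31 + 31 + 28 + 31 + 30 + 31 + 30 + 31 + 31 + 30 + 31 + 30 + 31 + 31 + 28 + 31 + 30 + 31 + 30 + 31 + 31 + 30 + 31 + 30 + 31 + 31 + 29 + 31 + 30 + 31 + 30 + 31 + 31 + 30 + 31 + 4 = 1265.

1265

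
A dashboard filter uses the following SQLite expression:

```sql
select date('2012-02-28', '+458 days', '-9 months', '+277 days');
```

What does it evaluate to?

2013-06-04

Applying '+458 days' to 2012-02-28: counting 458 days forward gives 2013-05-31.
Adding -9 months to 2013-05-31 gives 2012-08-31.
Applying '+277 days' to 2012-08-31: counting 277 days forward gives 2013-06-04.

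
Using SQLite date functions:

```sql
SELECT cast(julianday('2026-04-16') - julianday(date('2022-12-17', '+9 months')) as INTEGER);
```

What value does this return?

Adding +9 months to 2022-12-17 gives 2023-09-17.
13 days remain in September 2023 after the 17th (30 − 17).
Full months from October 2023 through March 2026 contribute their day counts.
Then 16 days into April 2026.
Total: 13 + 31 + 30 + 31 + 31 + 29 + 31 + 30 + 31 + 30 + 31 + 31 + 30 + 31 + 30 + 31 + 31 + 28 + 31 + 30 + 31 + 30 + 31 + 31 + 30 + 31 + 30 + 31 + 31 + 28 + 31 + 16 = 942.

942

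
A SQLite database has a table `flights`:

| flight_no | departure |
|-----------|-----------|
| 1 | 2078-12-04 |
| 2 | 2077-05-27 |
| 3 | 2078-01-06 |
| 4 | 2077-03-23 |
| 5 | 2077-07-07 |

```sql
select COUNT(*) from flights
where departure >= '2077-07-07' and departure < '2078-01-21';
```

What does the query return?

Rows in [2077-07-07, 2078-01-21): 2078-01-06, 2077-07-07 → 2 rows.

2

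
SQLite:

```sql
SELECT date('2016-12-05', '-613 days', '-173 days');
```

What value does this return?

2014-10-11

Applying '-613 days' to 2016-12-05: counting 613 days back gives 2015-04-02.
Applying '-173 days' to 2015-04-02: counting 173 days back gives 2014-10-11.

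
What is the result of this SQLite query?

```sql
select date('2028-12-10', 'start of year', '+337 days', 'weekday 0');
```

`start of year` rewinds 2028-12-10 to 2028-01-01.
Applying '+337 days' to 2028-01-01: counting 337 days forward gives 2028-12-03.
`weekday 0` advances to the next Sunday; 2028-12-03 is already a Sunday, so it stays at 2028-12-03.

2028-12-03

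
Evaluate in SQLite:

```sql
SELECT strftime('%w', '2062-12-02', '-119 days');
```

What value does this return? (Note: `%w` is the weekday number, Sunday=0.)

First apply '-119 days': 2062-12-02 → 2062-08-05.
2062-08-05 is a Saturday; with Sunday=0 that is 6.

6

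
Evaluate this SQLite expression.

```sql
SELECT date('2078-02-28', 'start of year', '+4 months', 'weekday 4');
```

`start of year` rewinds 2078-02-28 to 2078-01-01.
Adding +4 months to 2078-01-01 gives 2078-05-01.
`weekday 4` advances to the next Thursday; 2078-05-01 is a Sunday, so it moves forward to 2078-05-05.

2078-05-05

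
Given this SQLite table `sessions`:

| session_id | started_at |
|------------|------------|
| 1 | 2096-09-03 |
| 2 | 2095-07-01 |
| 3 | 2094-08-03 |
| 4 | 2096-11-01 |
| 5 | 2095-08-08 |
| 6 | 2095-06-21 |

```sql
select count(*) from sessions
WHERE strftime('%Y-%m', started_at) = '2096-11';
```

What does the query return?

Rows with year-month 2096-11: 2096-11-01 → 1.

1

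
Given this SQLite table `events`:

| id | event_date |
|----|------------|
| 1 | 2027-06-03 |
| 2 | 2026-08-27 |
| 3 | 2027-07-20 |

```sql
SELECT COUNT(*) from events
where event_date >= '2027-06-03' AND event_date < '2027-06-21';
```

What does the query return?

1

Rows in [2027-06-03, 2027-06-21): 2027-06-03 → 1 row.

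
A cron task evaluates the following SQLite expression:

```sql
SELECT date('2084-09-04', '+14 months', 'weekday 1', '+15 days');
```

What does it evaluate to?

Adding +14 months to 2084-09-04 gives 2085-11-04.
`weekday 1` advances to the next Monday; 2085-11-04 is a Sunday, so it moves forward to 2085-11-05.
Advancing 15 more days within November lands on 2085-11-20.

2085-11-20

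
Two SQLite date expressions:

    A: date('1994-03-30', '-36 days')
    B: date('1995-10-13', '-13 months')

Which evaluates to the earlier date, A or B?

A

A = 1994-02-22.
B = 1994-09-13.
A is earlier.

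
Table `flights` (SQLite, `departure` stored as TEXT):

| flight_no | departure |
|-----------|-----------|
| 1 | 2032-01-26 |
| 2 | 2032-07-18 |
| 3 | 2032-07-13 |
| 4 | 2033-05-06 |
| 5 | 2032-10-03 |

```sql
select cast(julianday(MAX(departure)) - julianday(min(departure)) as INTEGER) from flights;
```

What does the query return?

MIN = 2032-01-26, MAX = 2033-05-06.
5 days remain in January 2032 after the 26th (31 − 26).
Full months from February 2032 through April 2033 contribute their day counts.
Then 6 days into May 2033.
Total: 5 + 29 + 31 + 30 + 31 + 30 + 31 + 31 + 30 + 31 + 30 + 31 + 31 + 28 + 31 + 30 + 6 = 466.

466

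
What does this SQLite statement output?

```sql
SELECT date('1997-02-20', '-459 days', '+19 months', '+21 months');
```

Applying '-459 days' to 1997-02-20: counting 459 days back gives 1995-11-19.
Adding +19 months to 1995-11-19 gives 1997-06-19.
Adding +21 months to 1997-06-19 gives 1999-03-19.

1999-03-19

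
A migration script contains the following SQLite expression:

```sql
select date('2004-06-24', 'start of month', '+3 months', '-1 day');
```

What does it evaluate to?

`start of month` rewinds 2004-06-24 to 2004-06-01.
Adding +3 months to 2004-06-01 gives 2004-09-01.
Going back 1 day from 2004-09-01 reaches 2004-08-31 (last day of August, 31 days).

2004-08-31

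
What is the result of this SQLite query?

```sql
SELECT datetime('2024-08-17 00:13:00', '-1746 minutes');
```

1746 minutes = 29h 6m; -1746 minutes from 2024-08-17 00:13:00 is 2024-08-15 19:07:00 (crosses midnight).

2024-08-15 19:07:00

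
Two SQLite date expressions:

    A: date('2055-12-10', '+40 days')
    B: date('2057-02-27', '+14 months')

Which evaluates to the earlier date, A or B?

A = 2056-01-19.
B = 2058-04-27.
A is earlier.

A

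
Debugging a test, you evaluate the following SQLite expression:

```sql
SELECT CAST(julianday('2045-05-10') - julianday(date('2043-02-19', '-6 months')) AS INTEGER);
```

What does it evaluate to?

995

Adding -6 months to 2043-02-19 gives 2042-08-19.
12 days remain in August 2042 after the 19th (31 − 19).
Full months from September 2042 through April 2045 contribute their day counts.
Then 10 days into May 2045.
Total: 12 + 30 + 31 + 30 + 31 + 31 + 28 + 31 + 30 + 31 + 30 + 31 + 31 + 30 + 31 + 30 + 31 + 31 + 29 + 31 + 30 + 31 + 30 + 31 + 31 + 30 + 31 + 30 + 31 + 31 + 28 + 31 + 30 + 10 = 995.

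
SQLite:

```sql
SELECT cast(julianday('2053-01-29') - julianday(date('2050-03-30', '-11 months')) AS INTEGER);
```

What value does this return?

1370

Adding -11 months to 2050-03-30 gives 2049-04-30.
0 days remain in April 2049 after the 30th (30 − 30).
Full months from May 2049 through December 2052 contribute their day counts.
Then 29 days into January 2053.
Total: 0 + 31 + 30 + 31 + 31 + 30 + 31 + 30 + 31 + 31 + 28 + 31 + 30 + 31 + 30 + 31 + 31 + 30 + 31 + 30 + 31 + 31 + 28 + 31 + 30 + 31 + 30 + 31 + 31 + 30 + 31 + 30 + 31 + 31 + 29 + 31 + 30 + 31 + 30 + 31 + 31 + 30 + 31 + 30 + 31 + 29 = 1370.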